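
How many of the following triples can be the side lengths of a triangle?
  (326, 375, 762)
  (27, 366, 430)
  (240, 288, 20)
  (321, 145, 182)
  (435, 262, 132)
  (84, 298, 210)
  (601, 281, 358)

2

(326,375,762): 326+375 ≤ 762 → not valid
(27,366,430): 27+366 ≤ 430 → not valid
(20,240,288): 20+240 ≤ 288 → not valid
(145,182,321): 145+182 > 321 → valid
(132,262,435): 132+262 ≤ 435 → not valid
(84,210,298): 84+210 ≤ 298 → not valid
(281,358,601): 281+358 > 601 → valid
2 of the 7 triples form a triangle.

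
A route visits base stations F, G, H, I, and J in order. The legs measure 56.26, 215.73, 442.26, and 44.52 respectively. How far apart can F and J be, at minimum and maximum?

125.75 ≤ FJ ≤ 758.77

The maximum is all hops collinear in one direction: 56.26 + 215.73 + 442.26 + 44.52 = 758.77.
The longest hop is 442.26; the others sum to 316.51. Folding the others back against it leaves at least 442.26 − 316.51 = 125.75.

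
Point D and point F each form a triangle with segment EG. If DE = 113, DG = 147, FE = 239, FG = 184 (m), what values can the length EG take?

55 < EG < 260

From triangle DEG: |113 − 147| < EG < 113 + 147, i.e. 34 < EG < 260.
From triangle FEG: 55 < EG < 423.
Both must hold, so EG lies in the intersection.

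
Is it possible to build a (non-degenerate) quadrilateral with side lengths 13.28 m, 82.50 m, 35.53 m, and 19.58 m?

For a quadrilateral, each side must be shorter than the sum of the others.
Here the longest side is 82.50, but the remaining 3 sides sum to only 68.39.

No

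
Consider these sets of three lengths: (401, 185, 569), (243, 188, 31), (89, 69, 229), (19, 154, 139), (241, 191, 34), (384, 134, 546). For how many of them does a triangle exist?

(185,401,569): 185+401 > 569 → valid
(31,188,243): 31+188 ≤ 243 → not valid
(69,89,229): 69+89 ≤ 229 → not valid
(19,139,154): 19+139 > 154 → valid
(34,191,241): 34+191 ≤ 241 → not valid
(134,384,546): 134+384 ≤ 546 → not valid
2 of the 6 triples form a triangle.

2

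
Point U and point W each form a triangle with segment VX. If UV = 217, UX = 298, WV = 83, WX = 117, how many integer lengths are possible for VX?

From triangle UVX: 81 < VX < 515.
From triangle WVX: 34 < VX < 200.
Intersection: 81 < VX < 200, so integers 82 through 199: 118 values.

118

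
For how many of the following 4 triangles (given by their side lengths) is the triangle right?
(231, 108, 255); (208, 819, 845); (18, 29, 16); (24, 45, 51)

3

(231,108,255): 108²+231² = 65025 = 255² → right
(208,819,845): 208²+819² = 714025 = 845² → right
(18,29,16): 16²+18² = 580 < 841 = 29² → obtuse
(24,45,51): 24²+45² = 2601 = 51² → right
3 of the 4 are right.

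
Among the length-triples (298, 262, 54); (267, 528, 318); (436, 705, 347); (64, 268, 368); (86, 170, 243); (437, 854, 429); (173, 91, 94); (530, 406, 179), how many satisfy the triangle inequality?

7

(54,262,298): 54+262 > 298 → valid
(267,318,528): 267+318 > 528 → valid
(347,436,705): 347+436 > 705 → valid
(64,268,368): 64+268 ≤ 368 → not valid
(86,170,243): 86+170 > 243 → valid
(429,437,854): 429+437 > 854 → valid
(91,94,173): 91+94 > 173 → valid
(179,406,530): 179+406 > 530 → valid
7 of the 8 triples form a triangle.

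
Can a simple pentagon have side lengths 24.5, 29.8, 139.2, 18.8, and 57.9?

For a pentagon, each side must be shorter than the sum of the others.
Here the longest side is 139.2, but the remaining 4 sides sum to only 131.0.

No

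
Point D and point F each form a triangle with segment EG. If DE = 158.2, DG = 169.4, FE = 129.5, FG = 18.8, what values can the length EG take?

110.7 < EG < 148.3

From triangle DEG: |158.2 − 169.4| < EG < 158.2 + 169.4, i.e. 11.2 < EG < 327.6.
From triangle FEG: 110.7 < EG < 148.3.
Both must hold, so EG lies in the intersection.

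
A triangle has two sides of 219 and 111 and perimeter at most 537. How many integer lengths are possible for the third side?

Triangle inequality: 108 < x < 330. Perimeter ≤ 537 gives x ≤ 537 − 219 − 111 = 207.
So 108 < x ≤ 207; integers 109 through 207: 99 values.

99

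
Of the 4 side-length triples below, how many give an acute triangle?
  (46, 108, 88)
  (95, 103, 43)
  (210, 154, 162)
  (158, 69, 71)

(46,108,88): 46²+88² = 9860 < 11664 = 108² → obtuse
(95,103,43): 43²+95² = 10874 > 10609 = 103² → acute
(210,154,162): 154²+162² = 49960 > 44100 = 210² → acute
(158,69,71): 69+71 ≤ 158, not a triangle
2 of the 4 are acute.

2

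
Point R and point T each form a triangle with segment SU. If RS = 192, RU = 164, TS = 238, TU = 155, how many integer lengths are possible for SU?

272

From triangle RSU: 28 < SU < 356.
From triangle TSU: 83 < SU < 393.
Intersection: 83 < SU < 356, so integers 84 through 355: 272 values.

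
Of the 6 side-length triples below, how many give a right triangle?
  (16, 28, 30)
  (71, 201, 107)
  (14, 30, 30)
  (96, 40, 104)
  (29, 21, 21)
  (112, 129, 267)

1

(16,28,30): 16²+28² = 1040 > 900 = 30² → acute
(71,201,107): 71+107 ≤ 201, not a triangle
(14,30,30): 14²+30² = 1096 > 900 = 30² → acute
(96,40,104): 40²+96² = 10816 = 104² → right
(29,21,21): 21²+21² = 882 > 841 = 29² → acute
(112,129,267): 112+129 ≤ 267, not a triangle
1 of the 6 is right.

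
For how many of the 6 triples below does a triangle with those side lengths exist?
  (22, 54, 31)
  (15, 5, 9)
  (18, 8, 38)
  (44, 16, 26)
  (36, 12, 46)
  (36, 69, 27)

1

(22,31,54): 22+31 ≤ 54 → not valid
(5,9,15): 5+9 ≤ 15 → not valid
(8,18,38): 8+18 ≤ 38 → not valid
(16,26,44): 16+26 ≤ 44 → not valid
(12,36,46): 12+36 > 46 → valid
(27,36,69): 27+36 ≤ 69 → not valid
1 of the 6 triples forms a triangle.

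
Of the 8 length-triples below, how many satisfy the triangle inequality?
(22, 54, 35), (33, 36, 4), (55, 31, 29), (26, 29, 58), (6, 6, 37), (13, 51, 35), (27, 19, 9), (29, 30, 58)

5

(22,35,54): 22+35 > 54 → valid
(4,33,36): 4+33 > 36 → valid
(29,31,55): 29+31 > 55 → valid
(26,29,58): 26+29 ≤ 58 → not valid
(6,6,37): 6+6 ≤ 37 → not valid
(13,35,51): 13+35 ≤ 51 → not valid
(9,19,27): 9+19 > 27 → valid
(29,30,58): 29+30 > 58 → valid
5 of the 8 triples form a triangle.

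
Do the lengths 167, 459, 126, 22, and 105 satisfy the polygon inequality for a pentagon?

No

For a pentagon, each side must be shorter than the sum of the others.
Here the longest side is 459, but the remaining 4 sides sum to only 420.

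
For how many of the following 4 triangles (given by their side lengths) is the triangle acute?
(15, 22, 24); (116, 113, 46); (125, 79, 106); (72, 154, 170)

3

(15,22,24): 15²+22² = 709 > 576 = 24² → acute
(116,113,46): 46²+113² = 14885 > 13456 = 116² → acute
(125,79,106): 79²+106² = 17477 > 15625 = 125² → acute
(72,154,170): 72²+154² = 28900 = 170² → right
3 of the 4 are acute.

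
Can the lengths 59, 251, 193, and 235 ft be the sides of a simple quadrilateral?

A quadrilateral exists iff every side is shorter than the sum of the others — equivalently, the longest side is less than the sum of the rest.
Longest side 251 < 487 (sum of the remaining 3), so yes.

Yes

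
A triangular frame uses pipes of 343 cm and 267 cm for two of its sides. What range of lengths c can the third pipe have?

76 < c < 610

By the triangle inequality, c must be less than 343 + 267 = 610 and greater than |343 − 267| = 76.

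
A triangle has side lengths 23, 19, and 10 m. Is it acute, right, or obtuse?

obtuse

Compare the square of the longest side to the sum of squares of the other two: 10² + 19² = 461 < 529 = 23².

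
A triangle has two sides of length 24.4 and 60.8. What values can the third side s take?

36.4 < s < 85.2

By the triangle inequality, s must be less than 24.4 + 60.8 = 85.2 and greater than |24.4 − 60.8| = 36.4.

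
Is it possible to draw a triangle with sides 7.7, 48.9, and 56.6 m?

The two shorter sides sum to 56.6, exactly equal to the longest side 56.6.
That gives only a degenerate (flat) triangle — the inequality must be strict.

No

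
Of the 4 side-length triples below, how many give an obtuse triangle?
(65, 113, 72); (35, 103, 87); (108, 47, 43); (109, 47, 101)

2

(65,113,72): 65²+72² = 9409 < 12769 = 113² → obtuse
(35,103,87): 35²+87² = 8794 < 10609 = 103² → obtuse
(108,47,43): 43+47 ≤ 108, not a triangle
(109,47,101): 47²+101² = 12410 > 11881 = 109² → acute
2 of the 4 are obtuse.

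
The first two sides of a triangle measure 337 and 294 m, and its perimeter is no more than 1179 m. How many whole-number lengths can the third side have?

Triangle inequality: 43 < x < 631. Perimeter ≤ 1179 gives x ≤ 1179 − 337 − 294 = 548.
So 43 < x ≤ 548; integers 44 through 548: 505 values.

505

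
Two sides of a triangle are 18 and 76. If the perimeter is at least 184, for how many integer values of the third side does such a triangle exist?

4

Triangle inequality: 58 < x < 94. Perimeter ≥ 184 gives x ≥ 184 − 18 − 76 = 90.
So 90 ≤ x < 94; integers 90 through 93: 4 values.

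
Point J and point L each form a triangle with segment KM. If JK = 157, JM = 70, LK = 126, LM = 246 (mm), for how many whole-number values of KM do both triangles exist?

106

From triangle JKM: 87 < KM < 227.
From triangle LKM: 120 < KM < 372.
Intersection: 120 < KM < 227, so integers 121 through 226: 106 values.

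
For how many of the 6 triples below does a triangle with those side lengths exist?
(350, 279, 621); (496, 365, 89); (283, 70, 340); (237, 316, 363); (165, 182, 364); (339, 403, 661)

4

(279,350,621): 279+350 > 621 → valid
(89,365,496): 89+365 ≤ 496 → not valid
(70,283,340): 70+283 > 340 → valid
(237,316,363): 237+316 > 363 → valid
(165,182,364): 165+182 ≤ 364 → not valid
(339,403,661): 339+403 > 661 → valid
4 of the 6 triples form a triangle.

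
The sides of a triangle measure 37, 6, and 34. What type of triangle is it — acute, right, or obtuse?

Compare the square of the longest side to the sum of squares of the other two: 6² + 34² = 1192 < 1369 = 37².

obtuse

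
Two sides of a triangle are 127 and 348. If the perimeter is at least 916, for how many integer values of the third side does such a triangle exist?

Triangle inequality: 221 < x < 475. Perimeter ≥ 916 gives x ≥ 916 − 127 − 348 = 441.
So 441 ≤ x < 475; integers 441 through 474: 34 values.

34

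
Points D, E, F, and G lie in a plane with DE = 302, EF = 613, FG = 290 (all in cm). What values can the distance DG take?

The maximum is all hops collinear in one direction: 302 + 613 + 290 = 1205.
The longest hop is 613; the others sum to 592. Folding the others back against it leaves at least 613 − 592 = 21.

21 ≤ DG ≤ 1205 cm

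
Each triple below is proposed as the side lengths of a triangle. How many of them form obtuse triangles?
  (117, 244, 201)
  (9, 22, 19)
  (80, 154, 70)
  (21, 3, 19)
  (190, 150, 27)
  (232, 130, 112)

4

(117,244,201): 117²+201² = 54090 < 59536 = 244² → obtuse
(9,22,19): 9²+19² = 442 < 484 = 22² → obtuse
(80,154,70): 70+80 ≤ 154, not a triangle
(21,3,19): 3²+19² = 370 < 441 = 21² → obtuse
(190,150,27): 27+150 ≤ 190, not a triangle
(232,130,112): 112²+130² = 29444 < 53824 = 232² → obtuse
4 of the 6 are obtuse.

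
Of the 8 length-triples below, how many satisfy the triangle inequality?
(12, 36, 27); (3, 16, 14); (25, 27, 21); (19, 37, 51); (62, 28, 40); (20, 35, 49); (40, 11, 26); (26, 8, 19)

7

(12,27,36): 12+27 > 36 → valid
(3,14,16): 3+14 > 16 → valid
(21,25,27): 21+25 > 27 → valid
(19,37,51): 19+37 > 51 → valid
(28,40,62): 28+40 > 62 → valid
(20,35,49): 20+35 > 49 → valid
(11,26,40): 11+26 ≤ 40 → not valid
(8,19,26): 8+19 > 26 → valid
7 of the 8 triples form a triangle.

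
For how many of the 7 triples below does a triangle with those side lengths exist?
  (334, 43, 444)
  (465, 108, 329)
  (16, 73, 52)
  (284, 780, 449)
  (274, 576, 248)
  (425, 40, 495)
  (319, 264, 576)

(43,334,444): 43+334 ≤ 444 → not valid
(108,329,465): 108+329 ≤ 465 → not valid
(16,52,73): 16+52 ≤ 73 → not valid
(284,449,780): 284+449 ≤ 780 → not valid
(248,274,576): 248+274 ≤ 576 → not valid
(40,425,495): 40+425 ≤ 495 → not valid
(264,319,576): 264+319 > 576 → valid
1 of the 7 triples forms a triangle.

1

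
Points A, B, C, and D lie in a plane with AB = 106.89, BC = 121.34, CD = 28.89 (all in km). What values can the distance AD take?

0 ≤ AD ≤ 257.12 km

The maximum is all hops collinear in one direction: 106.89 + 121.34 + 28.89 = 257.12.
The longest hop is 121.34; the others sum to 135.78. Since 121.34 ≤ 135.78, the path can fold back on itself completely, so the minimum distance is 0.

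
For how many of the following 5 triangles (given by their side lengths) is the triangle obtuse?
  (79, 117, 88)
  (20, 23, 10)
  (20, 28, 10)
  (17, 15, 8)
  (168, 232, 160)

2

(79,117,88): 79²+88² = 13985 > 13689 = 117² → acute
(20,23,10): 10²+20² = 500 < 529 = 23² → obtuse
(20,28,10): 10²+20² = 500 < 784 = 28² → obtuse
(17,15,8): 8²+15² = 289 = 17² → right
(168,232,160): 160²+168² = 53824 = 232² → right
2 of the 5 are obtuse.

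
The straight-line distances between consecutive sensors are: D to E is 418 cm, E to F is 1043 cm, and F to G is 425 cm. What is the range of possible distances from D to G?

200 ≤ DG ≤ 1886 cm

The maximum is all hops collinear in one direction: 418 + 1043 + 425 = 1886.
The longest hop is 1043; the others sum to 843. Folding the others back against it leaves at least 1043 − 843 = 200.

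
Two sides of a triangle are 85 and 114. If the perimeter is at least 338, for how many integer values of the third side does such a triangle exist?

Triangle inequality: 29 < x < 199. Perimeter ≥ 338 gives x ≥ 338 − 85 − 114 = 139.
So 139 ≤ x < 199; integers 139 through 198: 60 values.

60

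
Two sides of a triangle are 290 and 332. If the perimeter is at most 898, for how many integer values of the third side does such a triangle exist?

Triangle inequality: 42 < x < 622. Perimeter ≤ 898 gives x ≤ 898 − 290 − 332 = 276.
So 42 < x ≤ 276; integers 43 through 276: 234 values.

234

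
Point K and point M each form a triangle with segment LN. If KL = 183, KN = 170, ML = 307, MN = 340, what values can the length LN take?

From triangle KLN: |183 − 170| < LN < 183 + 170, i.e. 13 < LN < 353.
From triangle MLN: 33 < LN < 647.
Both must hold, so LN lies in the intersection.

33 < LN < 353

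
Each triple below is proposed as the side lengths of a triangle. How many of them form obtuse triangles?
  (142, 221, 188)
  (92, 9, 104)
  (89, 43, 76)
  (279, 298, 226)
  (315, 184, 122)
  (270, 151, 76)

(142,221,188): 142²+188² = 55508 > 48841 = 221² → acute
(92,9,104): 9+92 ≤ 104, not a triangle
(89,43,76): 43²+76² = 7625 < 7921 = 89² → obtuse
(279,298,226): 226²+279² = 128917 > 88804 = 298² → acute
(315,184,122): 122+184 ≤ 315, not a triangle
(270,151,76): 76+151 ≤ 270, not a triangle
1 of the 6 is obtuse.

1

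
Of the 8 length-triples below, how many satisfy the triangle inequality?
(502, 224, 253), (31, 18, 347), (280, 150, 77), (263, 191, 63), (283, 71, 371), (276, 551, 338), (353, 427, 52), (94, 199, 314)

1

(224,253,502): 224+253 ≤ 502 → not valid
(18,31,347): 18+31 ≤ 347 → not valid
(77,150,280): 77+150 ≤ 280 → not valid
(63,191,263): 63+191 ≤ 263 → not valid
(71,283,371): 71+283 ≤ 371 → not valid
(276,338,551): 276+338 > 551 → valid
(52,353,427): 52+353 ≤ 427 → not valid
(94,199,314): 94+199 ≤ 314 → not valid
1 of the 8 triples forms a triangle.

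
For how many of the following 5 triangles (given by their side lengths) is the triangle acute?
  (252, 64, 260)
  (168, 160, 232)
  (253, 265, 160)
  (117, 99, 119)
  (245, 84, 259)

(252,64,260): 64²+252² = 67600 = 260² → right
(168,160,232): 160²+168² = 53824 = 232² → right
(253,265,160): 160²+253² = 89609 > 70225 = 265² → acute
(117,99,119): 99²+117² = 23490 > 14161 = 119² → acute
(245,84,259): 84²+245² = 67081 = 259² → right
2 of the 5 are acute.

2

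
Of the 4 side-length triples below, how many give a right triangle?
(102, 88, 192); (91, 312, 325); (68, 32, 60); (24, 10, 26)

(102,88,192): 88+102 ≤ 192, not a triangle
(91,312,325): 91²+312² = 105625 = 325² → right
(68,32,60): 32²+60² = 4624 = 68² → right
(24,10,26): 10²+24² = 676 = 26² → right
3 of the 4 are right.

3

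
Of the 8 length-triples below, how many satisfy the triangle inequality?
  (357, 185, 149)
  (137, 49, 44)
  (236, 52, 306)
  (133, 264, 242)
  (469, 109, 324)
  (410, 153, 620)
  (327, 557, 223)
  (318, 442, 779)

(149,185,357): 149+185 ≤ 357 → not valid
(44,49,137): 44+49 ≤ 137 → not valid
(52,236,306): 52+236 ≤ 306 → not valid
(133,242,264): 133+242 > 264 → valid
(109,324,469): 109+324 ≤ 469 → not valid
(153,410,620): 153+410 ≤ 620 → not valid
(223,327,557): 223+327 ≤ 557 → not valid
(318,442,779): 318+442 ≤ 779 → not valid
1 of the 8 triples forms a triangle.

1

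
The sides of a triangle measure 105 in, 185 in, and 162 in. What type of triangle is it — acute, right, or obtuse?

acute

Compare the square of the longest side to the sum of squares of the other two: 105² + 162² = 37269 > 34225 = 185².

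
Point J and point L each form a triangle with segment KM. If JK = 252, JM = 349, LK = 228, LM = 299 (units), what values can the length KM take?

From triangle JKM: |252 − 349| < KM < 252 + 349, i.e. 97 < KM < 601.
From triangle LKM: 71 < KM < 527.
Both must hold, so KM lies in the intersection.

97 < KM < 527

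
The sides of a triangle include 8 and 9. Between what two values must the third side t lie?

1 < t < 17

By the triangle inequality, t must be less than 8 + 9 = 17 and greater than |8 − 9| = 1.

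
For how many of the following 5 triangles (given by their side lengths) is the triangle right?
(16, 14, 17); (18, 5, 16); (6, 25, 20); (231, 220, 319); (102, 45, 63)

1

(16,14,17): 14²+16² = 452 > 289 = 17² → acute
(18,5,16): 5²+16² = 281 < 324 = 18² → obtuse
(6,25,20): 6²+20² = 436 < 625 = 25² → obtuse
(231,220,319): 220²+231² = 101761 = 319² → right
(102,45,63): 45²+63² = 5994 < 10404 = 102² → obtuse
1 of the 5 is right.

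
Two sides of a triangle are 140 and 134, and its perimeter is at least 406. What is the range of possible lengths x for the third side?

Triangle inequality alone gives 6 < x < 274.
The perimeter condition gives x ≥ 406 − 140 − 134 = 132.
Intersecting the two: 132 ≤ x < 274.

132 ≤ x < 274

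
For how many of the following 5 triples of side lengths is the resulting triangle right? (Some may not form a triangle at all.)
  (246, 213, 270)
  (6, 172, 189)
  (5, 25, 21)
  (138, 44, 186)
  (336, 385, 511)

1

(246,213,270): 213²+246² = 105885 > 72900 = 270² → acute
(6,172,189): 6+172 ≤ 189, not a triangle
(5,25,21): 5²+21² = 466 < 625 = 25² → obtuse
(138,44,186): 44+138 ≤ 186, not a triangle
(336,385,511): 336²+385² = 261121 = 511² → right
1 of the 5 is right.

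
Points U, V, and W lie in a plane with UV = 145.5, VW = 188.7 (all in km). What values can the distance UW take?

43.2 ≤ UW ≤ 334.2 km

By the triangle inequality, |145.5 − 188.7| ≤ UW ≤ 145.5 + 188.7.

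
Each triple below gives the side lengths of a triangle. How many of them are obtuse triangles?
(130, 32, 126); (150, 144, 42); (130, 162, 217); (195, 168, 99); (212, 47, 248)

2

(130,32,126): 32²+126² = 16900 = 130² → right
(150,144,42): 42²+144² = 22500 = 150² → right
(130,162,217): 130²+162² = 43144 < 47089 = 217² → obtuse
(195,168,99): 99²+168² = 38025 = 195² → right
(212,47,248): 47²+212² = 47153 < 61504 = 248² → obtuse
2 of the 5 are obtuse.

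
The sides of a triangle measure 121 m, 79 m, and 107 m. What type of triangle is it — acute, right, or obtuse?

acute

Compare the square of the longest side to the sum of squares of the other two: 79² + 107² = 17690 > 14641 = 121².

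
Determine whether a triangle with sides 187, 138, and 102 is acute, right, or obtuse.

Compare the square of the longest side to the sum of squares of the other two: 102² + 138² = 29448 < 34969 = 187².

obtuse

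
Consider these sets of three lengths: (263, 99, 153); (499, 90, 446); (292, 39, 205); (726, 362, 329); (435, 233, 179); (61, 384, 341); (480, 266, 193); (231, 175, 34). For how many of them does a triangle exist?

2

(99,153,263): 99+153 ≤ 263 → not valid
(90,446,499): 90+446 > 499 → valid
(39,205,292): 39+205 ≤ 292 → not valid
(329,362,726): 329+362 ≤ 726 → not valid
(179,233,435): 179+233 ≤ 435 → not valid
(61,341,384): 61+341 > 384 → valid
(193,266,480): 193+266 ≤ 480 → not valid
(34,175,231): 34+175 ≤ 231 → not valid
2 of the 8 triples form a triangle.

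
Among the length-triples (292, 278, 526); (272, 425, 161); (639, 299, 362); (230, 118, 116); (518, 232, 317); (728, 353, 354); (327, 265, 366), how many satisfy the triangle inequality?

(278,292,526): 278+292 > 526 → valid
(161,272,425): 161+272 > 425 → valid
(299,362,639): 299+362 > 639 → valid
(116,118,230): 116+118 > 230 → valid
(232,317,518): 232+317 > 518 → valid
(353,354,728): 353+354 ≤ 728 → not valid
(265,327,366): 265+327 > 366 → valid
6 of the 7 triples form a triangle.

6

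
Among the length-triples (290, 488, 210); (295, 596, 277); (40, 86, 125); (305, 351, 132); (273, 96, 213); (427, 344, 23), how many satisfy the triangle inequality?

4

(210,290,488): 210+290 > 488 → valid
(277,295,596): 277+295 ≤ 596 → not valid
(40,86,125): 40+86 > 125 → valid
(132,305,351): 132+305 > 351 → valid
(96,213,273): 96+213 > 273 → valid
(23,344,427): 23+344 ≤ 427 → not valid
4 of the 6 triples form a triangle.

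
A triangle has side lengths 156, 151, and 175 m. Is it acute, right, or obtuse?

acute

Compare the square of the longest side to the sum of squares of the other two: 151² + 156² = 47137 > 30625 = 175².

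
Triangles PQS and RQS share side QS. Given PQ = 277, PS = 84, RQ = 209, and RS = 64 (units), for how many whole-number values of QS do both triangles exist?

From triangle PQS: 193 < QS < 361.
From triangle RQS: 145 < QS < 273.
Intersection: 193 < QS < 273, so integers 194 through 272: 79 values.

79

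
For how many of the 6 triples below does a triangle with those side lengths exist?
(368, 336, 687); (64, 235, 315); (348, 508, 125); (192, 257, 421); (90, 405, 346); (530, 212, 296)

(336,368,687): 336+368 > 687 → valid
(64,235,315): 64+235 ≤ 315 → not valid
(125,348,508): 125+348 ≤ 508 → not valid
(192,257,421): 192+257 > 421 → valid
(90,346,405): 90+346 > 405 → valid
(212,296,530): 212+296 ≤ 530 → not valid
3 of the 6 triples form a triangle.

3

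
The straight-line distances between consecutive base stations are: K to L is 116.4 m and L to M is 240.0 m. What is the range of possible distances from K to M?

By the triangle inequality, |116.4 − 240.0| ≤ KM ≤ 116.4 + 240.0.

123.6 ≤ KM ≤ 356.4 m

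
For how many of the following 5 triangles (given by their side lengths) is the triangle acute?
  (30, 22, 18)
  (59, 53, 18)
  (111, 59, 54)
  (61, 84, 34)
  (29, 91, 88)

(30,22,18): 18²+22² = 808 < 900 = 30² → obtuse
(59,53,18): 18²+53² = 3133 < 3481 = 59² → obtuse
(111,59,54): 54²+59² = 6397 < 12321 = 111² → obtuse
(61,84,34): 34²+61² = 4877 < 7056 = 84² → obtuse
(29,91,88): 29²+88² = 8585 > 8281 = 91² → acute
1 of the 5 is acute.

1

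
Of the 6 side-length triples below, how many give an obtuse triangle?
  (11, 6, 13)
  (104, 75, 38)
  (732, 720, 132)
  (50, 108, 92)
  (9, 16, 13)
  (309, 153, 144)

4

(11,6,13): 6²+11² = 157 < 169 = 13² → obtuse
(104,75,38): 38²+75² = 7069 < 10816 = 104² → obtuse
(732,720,132): 132²+720² = 535824 = 732² → right
(50,108,92): 50²+92² = 10964 < 11664 = 108² → obtuse
(9,16,13): 9²+13² = 250 < 256 = 16² → obtuse
(309,153,144): 144+153 ≤ 309, not a triangle
4 of the 6 are obtuse.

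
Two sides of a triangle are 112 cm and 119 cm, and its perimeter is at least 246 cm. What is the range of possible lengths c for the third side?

Triangle inequality alone gives 7 < c < 231.
The perimeter condition gives c ≥ 246 − 112 − 119 = 15.
Intersecting the two: 15 ≤ c < 231.

15 ≤ c < 231 cm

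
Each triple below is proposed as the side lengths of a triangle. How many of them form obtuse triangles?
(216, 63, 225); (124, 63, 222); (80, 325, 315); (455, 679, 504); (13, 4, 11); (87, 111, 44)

2

(216,63,225): 63²+216² = 50625 = 225² → right
(124,63,222): 63+124 ≤ 222, not a triangle
(80,325,315): 80²+315² = 105625 = 325² → right
(455,679,504): 455²+504² = 461041 = 679² → right
(13,4,11): 4²+11² = 137 < 169 = 13² → obtuse
(87,111,44): 44²+87² = 9505 < 12321 = 111² → obtuse
2 of the 6 are obtuse.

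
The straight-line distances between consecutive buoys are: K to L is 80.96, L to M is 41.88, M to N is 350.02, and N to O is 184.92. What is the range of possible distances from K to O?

The maximum is all hops collinear in one direction: 80.96 + 41.88 + 350.02 + 184.92 = 657.78.
The longest hop is 350.02; the others sum to 307.76. Folding the others back against it leaves at least 350.02 − 307.76 = 42.26.

42.26 ≤ KO ≤ 657.78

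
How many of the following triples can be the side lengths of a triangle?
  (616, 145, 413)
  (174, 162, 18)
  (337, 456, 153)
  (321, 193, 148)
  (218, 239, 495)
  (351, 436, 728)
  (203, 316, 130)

5

(145,413,616): 145+413 ≤ 616 → not valid
(18,162,174): 18+162 > 174 → valid
(153,337,456): 153+337 > 456 → valid
(148,193,321): 148+193 > 321 → valid
(218,239,495): 218+239 ≤ 495 → not valid
(351,436,728): 351+436 > 728 → valid
(130,203,316): 130+203 > 316 → valid
5 of the 7 triples form a triangle.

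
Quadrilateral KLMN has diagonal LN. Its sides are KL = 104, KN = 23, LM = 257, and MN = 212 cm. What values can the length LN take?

From triangle KLN: |104 − 23| < LN < 104 + 23, i.e. 81 < LN < 127.
From triangle MLN: 45 < LN < 469.
Both must hold, so LN lies in the intersection.

81 < LN < 127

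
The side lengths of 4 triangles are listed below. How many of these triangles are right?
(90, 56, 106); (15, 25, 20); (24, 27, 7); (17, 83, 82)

(90,56,106): 56²+90² = 11236 = 106² → right
(15,25,20): 15²+20² = 625 = 25² → right
(24,27,7): 7²+24² = 625 < 729 = 27² → obtuse
(17,83,82): 17²+82² = 7013 > 6889 = 83² → acute
2 of the 4 are right.

2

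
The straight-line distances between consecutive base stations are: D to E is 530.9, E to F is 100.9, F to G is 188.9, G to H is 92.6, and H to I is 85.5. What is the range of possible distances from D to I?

The maximum is all hops collinear in one direction: 530.9 + 100.9 + 188.9 + 92.6 + 85.5 = 998.8.
The longest hop is 530.9; the others sum to 467.9. Folding the others back against it leaves at least 530.9 − 467.9 = 63.0.

63.0 ≤ DI ≤ 998.8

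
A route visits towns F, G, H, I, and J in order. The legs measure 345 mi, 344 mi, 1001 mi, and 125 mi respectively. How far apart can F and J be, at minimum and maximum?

The maximum is all hops collinear in one direction: 345 + 344 + 1001 + 125 = 1815.
The longest hop is 1001; the others sum to 814. Folding the others back against it leaves at least 1001 − 814 = 187.

187 ≤ FJ ≤ 1815 mi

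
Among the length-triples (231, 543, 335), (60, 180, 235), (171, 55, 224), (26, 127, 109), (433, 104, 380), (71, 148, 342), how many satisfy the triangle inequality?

5

(231,335,543): 231+335 > 543 → valid
(60,180,235): 60+180 > 235 → valid
(55,171,224): 55+171 > 224 → valid
(26,109,127): 26+109 > 127 → valid
(104,380,433): 104+380 > 433 → valid
(71,148,342): 71+148 ≤ 342 → not valid
5 of the 6 triples form a triangle.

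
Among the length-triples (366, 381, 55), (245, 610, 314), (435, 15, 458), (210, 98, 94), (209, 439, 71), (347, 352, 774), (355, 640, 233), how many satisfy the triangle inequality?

(55,366,381): 55+366 > 381 → valid
(245,314,610): 245+314 ≤ 610 → not valid
(15,435,458): 15+435 ≤ 458 → not valid
(94,98,210): 94+98 ≤ 210 → not valid
(71,209,439): 71+209 ≤ 439 → not valid
(347,352,774): 347+352 ≤ 774 → not valid
(233,355,640): 233+355 ≤ 640 → not valid
1 of the 7 triples forms a triangle.

1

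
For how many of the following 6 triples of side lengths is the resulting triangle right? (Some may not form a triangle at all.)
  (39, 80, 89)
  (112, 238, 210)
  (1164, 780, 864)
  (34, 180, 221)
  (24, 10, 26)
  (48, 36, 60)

5

(39,80,89): 39²+80² = 7921 = 89² → right
(112,238,210): 112²+210² = 56644 = 238² → right
(1164,780,864): 780²+864² = 1354896 = 1164² → right
(34,180,221): 34+180 ≤ 221, not a triangle
(24,10,26): 10²+24² = 676 = 26² → right
(48,36,60): 36²+48² = 3600 = 60² → right
5 of the 6 are right.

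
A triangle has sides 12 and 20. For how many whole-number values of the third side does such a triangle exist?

23

The third side lies in the open interval (8, 32).
Integers from 9 to 31 inclusive: 31 − 9 + 1 = 23.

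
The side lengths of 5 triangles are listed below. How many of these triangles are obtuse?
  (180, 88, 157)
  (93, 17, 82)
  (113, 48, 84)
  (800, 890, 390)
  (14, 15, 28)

(180,88,157): 88²+157² = 32393 < 32400 = 180² → obtuse
(93,17,82): 17²+82² = 7013 < 8649 = 93² → obtuse
(113,48,84): 48²+84² = 9360 < 12769 = 113² → obtuse
(800,890,390): 390²+800² = 792100 = 890² → right
(14,15,28): 14²+15² = 421 < 784 = 28² → obtuse
4 of the 5 are obtuse.

4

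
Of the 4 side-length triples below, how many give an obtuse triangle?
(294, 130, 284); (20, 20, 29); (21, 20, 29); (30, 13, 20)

2

(294,130,284): 130²+284² = 97556 > 86436 = 294² → acute
(20,20,29): 20²+20² = 800 < 841 = 29² → obtuse
(21,20,29): 20²+21² = 841 = 29² → right
(30,13,20): 13²+20² = 569 < 900 = 30² → obtuse
2 of the 4 are obtuse.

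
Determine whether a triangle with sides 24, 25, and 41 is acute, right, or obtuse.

obtuse

Compare the square of the longest side to the sum of squares of the other two: 24² + 25² = 1201 < 1681 = 41².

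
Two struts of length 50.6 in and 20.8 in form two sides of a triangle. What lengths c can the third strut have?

By the triangle inequality, c must be less than 50.6 + 20.8 = 71.4 and greater than |50.6 − 20.8| = 29.8.

29.8 < c < 71.4 (in)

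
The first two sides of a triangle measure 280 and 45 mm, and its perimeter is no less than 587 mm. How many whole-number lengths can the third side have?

63

Triangle inequality: 235 < x < 325. Perimeter ≥ 587 gives x ≥ 587 − 280 − 45 = 262.
So 262 ≤ x < 325; integers 262 through 324: 63 values.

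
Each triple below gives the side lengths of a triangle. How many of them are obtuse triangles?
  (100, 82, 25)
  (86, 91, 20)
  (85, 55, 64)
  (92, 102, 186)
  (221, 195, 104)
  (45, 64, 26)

(100,82,25): 25²+82² = 7349 < 10000 = 100² → obtuse
(86,91,20): 20²+86² = 7796 < 8281 = 91² → obtuse
(85,55,64): 55²+64² = 7121 < 7225 = 85² → obtuse
(92,102,186): 92²+102² = 18868 < 34596 = 186² → obtuse
(221,195,104): 104²+195² = 48841 = 221² → right
(45,64,26): 26²+45² = 2701 < 4096 = 64² → obtuse
5 of the 6 are obtuse.

5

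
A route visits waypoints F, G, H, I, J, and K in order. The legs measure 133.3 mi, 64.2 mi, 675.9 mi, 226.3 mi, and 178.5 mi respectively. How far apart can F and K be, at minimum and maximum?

The maximum is all hops collinear in one direction: 133.3 + 64.2 + 675.9 + 226.3 + 178.5 = 1278.2.
The longest hop is 675.9; the others sum to 602.3. Folding the others back against it leaves at least 675.9 − 602.3 = 73.6.

73.6 ≤ FK ≤ 1278.2 mi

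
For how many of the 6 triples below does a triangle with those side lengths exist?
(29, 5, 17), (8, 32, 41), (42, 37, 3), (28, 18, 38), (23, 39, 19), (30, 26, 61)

(5,17,29): 5+17 ≤ 29 → not valid
(8,32,41): 8+32 ≤ 41 → not valid
(3,37,42): 3+37 ≤ 42 → not valid
(18,28,38): 18+28 > 38 → valid
(19,23,39): 19+23 > 39 → valid
(26,30,61): 26+30 ≤ 61 → not valid
2 of the 6 triples form a triangle.

2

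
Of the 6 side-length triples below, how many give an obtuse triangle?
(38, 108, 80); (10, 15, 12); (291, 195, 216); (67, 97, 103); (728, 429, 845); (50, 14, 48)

1

(38,108,80): 38²+80² = 7844 < 11664 = 108² → obtuse
(10,15,12): 10²+12² = 244 > 225 = 15² → acute
(291,195,216): 195²+216² = 84681 = 291² → right
(67,97,103): 67²+97² = 13898 > 10609 = 103² → acute
(728,429,845): 429²+728² = 714025 = 845² → right
(50,14,48): 14²+48² = 2500 = 50² → right
1 of the 6 is obtuse.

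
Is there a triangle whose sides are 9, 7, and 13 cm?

The longest side is 13, and the other two sum to 16.
Since 16 > 13, the triangle inequality holds.

Yes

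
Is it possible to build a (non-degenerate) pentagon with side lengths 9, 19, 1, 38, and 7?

For a pentagon, each side must be shorter than the sum of the others.
Here the longest side is 38, but the remaining 4 sides sum to only 36.

No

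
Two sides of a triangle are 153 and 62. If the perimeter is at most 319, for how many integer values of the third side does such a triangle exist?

13

Triangle inequality: 91 < x < 215. Perimeter ≤ 319 gives x ≤ 319 − 153 − 62 = 104.
So 91 < x ≤ 104; integers 92 through 104: 13 values.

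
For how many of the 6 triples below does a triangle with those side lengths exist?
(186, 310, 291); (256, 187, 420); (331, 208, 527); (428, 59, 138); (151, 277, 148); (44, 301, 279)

(186,291,310): 186+291 > 310 → valid
(187,256,420): 187+256 > 420 → valid
(208,331,527): 208+331 > 527 → valid
(59,138,428): 59+138 ≤ 428 → not valid
(148,151,277): 148+151 > 277 → valid
(44,279,301): 44+279 > 301 → valid
5 of the 6 triples form a triangle.

5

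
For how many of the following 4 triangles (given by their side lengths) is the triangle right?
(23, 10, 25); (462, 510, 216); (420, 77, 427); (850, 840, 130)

3

(23,10,25): 10²+23² = 629 > 625 = 25² → acute
(462,510,216): 216²+462² = 260100 = 510² → right
(420,77,427): 77²+420² = 182329 = 427² → right
(850,840,130): 130²+840² = 722500 = 850² → right
3 of the 4 are right.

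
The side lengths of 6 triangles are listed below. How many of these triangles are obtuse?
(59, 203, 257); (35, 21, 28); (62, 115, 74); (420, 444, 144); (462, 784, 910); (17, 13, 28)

3

(59,203,257): 59²+203² = 44690 < 66049 = 257² → obtuse
(35,21,28): 21²+28² = 1225 = 35² → right
(62,115,74): 62²+74² = 9320 < 13225 = 115² → obtuse
(420,444,144): 144²+420² = 197136 = 444² → right
(462,784,910): 462²+784² = 828100 = 910² → right
(17,13,28): 13²+17² = 458 < 784 = 28² → obtuse
3 of the 6 are obtuse.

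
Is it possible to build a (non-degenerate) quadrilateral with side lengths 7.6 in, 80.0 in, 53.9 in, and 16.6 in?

For a quadrilateral, each side must be shorter than the sum of the others.
Here the longest side is 80.0, but the remaining 3 sides sum to only 78.1.

No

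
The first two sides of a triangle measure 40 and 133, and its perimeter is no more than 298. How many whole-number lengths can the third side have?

Triangle inequality: 93 < x < 173. Perimeter ≤ 298 gives x ≤ 298 − 40 − 133 = 125.
So 93 < x ≤ 125; integers 94 through 125: 32 values.

32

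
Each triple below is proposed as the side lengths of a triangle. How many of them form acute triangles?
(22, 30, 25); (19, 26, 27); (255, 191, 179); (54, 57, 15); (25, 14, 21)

(22,30,25): 22²+25² = 1109 > 900 = 30² → acute
(19,26,27): 19²+26² = 1037 > 729 = 27² → acute
(255,191,179): 179²+191² = 68522 > 65025 = 255² → acute
(54,57,15): 15²+54² = 3141 < 3249 = 57² → obtuse
(25,14,21): 14²+21² = 637 > 625 = 25² → acute
4 of the 5 are acute.

4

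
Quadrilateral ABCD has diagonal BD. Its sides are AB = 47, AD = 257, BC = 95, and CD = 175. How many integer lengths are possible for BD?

From triangle ABD: 210 < BD < 304.
From triangle CBD: 80 < BD < 270.
Intersection: 210 < BD < 270, so integers 211 through 269: 59 values.

59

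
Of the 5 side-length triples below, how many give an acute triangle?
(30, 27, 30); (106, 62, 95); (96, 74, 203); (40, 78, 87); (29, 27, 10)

(30,27,30): 27²+30² = 1629 > 900 = 30² → acute
(106,62,95): 62²+95² = 12869 > 11236 = 106² → acute
(96,74,203): 74+96 ≤ 203, not a triangle
(40,78,87): 40²+78² = 7684 > 7569 = 87² → acute
(29,27,10): 10²+27² = 829 < 841 = 29² → obtuse
3 of the 5 are acute.

3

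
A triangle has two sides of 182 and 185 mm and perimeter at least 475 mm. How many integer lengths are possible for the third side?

Triangle inequality: 3 < x < 367. Perimeter ≥ 475 gives x ≥ 475 − 182 − 185 = 108.
So 108 ≤ x < 367; integers 108 through 366: 259 values.

259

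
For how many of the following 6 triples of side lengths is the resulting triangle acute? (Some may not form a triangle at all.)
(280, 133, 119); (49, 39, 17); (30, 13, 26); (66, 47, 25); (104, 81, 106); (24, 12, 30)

1

(280,133,119): 119+133 ≤ 280, not a triangle
(49,39,17): 17²+39² = 1810 < 2401 = 49² → obtuse
(30,13,26): 13²+26² = 845 < 900 = 30² → obtuse
(66,47,25): 25²+47² = 2834 < 4356 = 66² → obtuse
(104,81,106): 81²+104² = 17377 > 11236 = 106² → acute
(24,12,30): 12²+24² = 720 < 900 = 30² → obtuse
1 of the 6 is acute.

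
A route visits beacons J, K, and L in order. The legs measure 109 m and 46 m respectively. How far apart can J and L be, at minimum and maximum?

By the triangle inequality, |109 − 46| ≤ JL ≤ 109 + 46.

63 ≤ JL ≤ 155 m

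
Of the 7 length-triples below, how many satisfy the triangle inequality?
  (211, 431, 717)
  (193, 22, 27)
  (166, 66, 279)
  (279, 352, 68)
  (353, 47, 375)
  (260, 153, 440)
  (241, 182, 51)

(211,431,717): 211+431 ≤ 717 → not valid
(22,27,193): 22+27 ≤ 193 → not valid
(66,166,279): 66+166 ≤ 279 → not valid
(68,279,352): 68+279 ≤ 352 → not valid
(47,353,375): 47+353 > 375 → valid
(153,260,440): 153+260 ≤ 440 → not valid
(51,182,241): 51+182 ≤ 241 → not valid
1 of the 7 triples forms a triangle.

1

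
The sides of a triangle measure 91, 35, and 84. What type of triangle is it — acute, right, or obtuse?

right

Compare the square of the longest side to the sum of squares of the other two: 35² + 84² = 8281 = 91².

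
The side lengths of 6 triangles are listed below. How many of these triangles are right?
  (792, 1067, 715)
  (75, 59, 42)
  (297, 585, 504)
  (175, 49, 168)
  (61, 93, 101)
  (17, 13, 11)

3

(792,1067,715): 715²+792² = 1138489 = 1067² → right
(75,59,42): 42²+59² = 5245 < 5625 = 75² → obtuse
(297,585,504): 297²+504² = 342225 = 585² → right
(175,49,168): 49²+168² = 30625 = 175² → right
(61,93,101): 61²+93² = 12370 > 10201 = 101² → acute
(17,13,11): 11²+13² = 290 > 289 = 17² → acute
3 of the 6 are right.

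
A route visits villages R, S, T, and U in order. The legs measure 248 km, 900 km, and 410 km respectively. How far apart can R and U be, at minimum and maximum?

The maximum is all hops collinear in one direction: 248 + 900 + 410 = 1558.
The longest hop is 900; the others sum to 658. Folding the others back against it leaves at least 900 − 658 = 242.

242 ≤ RU ≤ 1558 km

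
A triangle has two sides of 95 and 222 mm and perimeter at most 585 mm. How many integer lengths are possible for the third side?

Triangle inequality: 127 < x < 317. Perimeter ≤ 585 gives x ≤ 585 − 95 − 222 = 268.
So 127 < x ≤ 268; integers 128 through 268: 141 values.

141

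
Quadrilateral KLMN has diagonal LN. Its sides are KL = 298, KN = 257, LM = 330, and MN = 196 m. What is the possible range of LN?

134 < LN < 526

From triangle KLN: |298 − 257| < LN < 298 + 257, i.e. 41 < LN < 555.
From triangle MLN: 134 < LN < 526.
Both must hold, so LN lies in the intersection.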